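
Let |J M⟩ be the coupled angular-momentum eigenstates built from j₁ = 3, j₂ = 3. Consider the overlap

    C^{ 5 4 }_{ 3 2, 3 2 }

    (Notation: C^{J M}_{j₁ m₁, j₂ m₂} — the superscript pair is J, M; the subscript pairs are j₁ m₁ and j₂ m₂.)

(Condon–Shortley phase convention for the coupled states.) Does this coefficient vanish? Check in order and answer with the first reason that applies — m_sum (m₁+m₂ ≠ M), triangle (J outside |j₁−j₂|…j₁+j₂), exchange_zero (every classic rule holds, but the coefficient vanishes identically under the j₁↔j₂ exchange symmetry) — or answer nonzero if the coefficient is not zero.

m-sum: m₁+m₂ = 2+2 = 4, M = 4  ✓
triangle: |j₁−j₂| = 0 ≤ J = 5 ≤ j₁+j₂ = 6  ✓
exchange: j₁=j₂ and m₁=m₂, and (−1)^(j₁+j₂−J) = (−1)^1 = −1 forces ⟨j₁m₁;j₂m₂|JM⟩ = −⟨j₂m₂;j₁m₁|JM⟩ = −⟨j₁m₁;j₂m₂|JM⟩ ⇒ the coefficient vanishes identically
Racah sum check: Σ_k collapses to 0 ⇒ CG = 0

exchange_zero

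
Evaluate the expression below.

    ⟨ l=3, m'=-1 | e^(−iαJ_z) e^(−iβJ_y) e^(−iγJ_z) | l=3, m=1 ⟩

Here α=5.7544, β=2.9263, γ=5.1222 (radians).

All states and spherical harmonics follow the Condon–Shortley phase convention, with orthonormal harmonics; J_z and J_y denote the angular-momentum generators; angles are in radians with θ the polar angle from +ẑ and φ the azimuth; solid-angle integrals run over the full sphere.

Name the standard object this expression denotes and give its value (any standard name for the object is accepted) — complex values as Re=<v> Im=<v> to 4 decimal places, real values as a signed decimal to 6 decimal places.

Wigner D-matrix element, Re=0.7070 Im=0.5178

This is a Wigner D-matrix element — the rotation-matrix element ⟨l m'| R(α,β,γ) |l m⟩ in the angular-momentum basis.
D^3_{-1,1}(5.7544,2.9263,5.1222) = e^{-i·-1·5.7544}·d^3_{-1,1}(2.9263)·e^{-i·1·5.1222}. Compute d first:
c=cos(2.926300/2)=0.107439, s=sin(2.926300/2)=0.994212; N=√[2·24·24·2]=48.000000
k: max(0,(1)−(-1))=2 … min(3+(1),3−(-1))=4
  k=2: (−1)^0·48.0000/(8)·0.1074^4·0.9942^2 = +0.000790
  k=3: (−1)^1·48.0000/(6)·0.1074^2·0.9942^4 = -0.090225
  k=4: (−1)^2·48.0000/(48)·0.1074^0·0.9942^6 = +0.965769
d^3_{-1,1}(2.9263) = +0.000790 -0.090225 +0.965769 = +0.876335
Attach z-rotation phases: D = e^{-i(-1)(5.7544)}·(+0.876335)·e^{-i(1)(5.1222)} = +0.706965+0.517844i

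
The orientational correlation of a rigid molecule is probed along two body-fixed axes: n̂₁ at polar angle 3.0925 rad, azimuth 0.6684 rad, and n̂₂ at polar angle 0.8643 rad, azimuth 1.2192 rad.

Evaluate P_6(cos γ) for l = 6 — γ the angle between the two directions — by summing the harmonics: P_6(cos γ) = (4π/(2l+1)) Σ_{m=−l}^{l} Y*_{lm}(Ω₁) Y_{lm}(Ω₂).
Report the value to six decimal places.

0.130212

Expand P_6 via completeness: Σ_{m} conj(Y_{6,m}) at Ω₁ times Y_{6,m} at Ω₂ —
  term(m=-6) = (-0.000000, 0.000000)   from Y*(Ω₁)=(-0.000000, -0.000000), Y(Ω₂)=(0.048006, -0.080308)
  term(m=-5) = (0.000000, 0.000000)   from Y*(Ω₁)=(0.000000, 0.000000), Y(Ω₂)=(0.271781, 0.051476)
  term(m=-4) = (-0.000005, -0.000007)   from Y*(Ω₁)=(-0.000018, 0.000009), Y(Ω₂)=(0.071069, 0.428361)
  term(m=-3) = (0.000015, 0.000186)   from Y*(Ω₁)=(0.000258, -0.000556), Y(Ω₂)=(-0.264762, 0.150192)
  term(m=-2) = (-0.000770, 0.001518)   from Y*(Ω₁)=(0.002889, 0.012119), Y(Ω₂)=(0.104193, 0.088330)
  term(m=-1) = (0.049359, -0.030317)   from Y*(Ω₁)=(-0.125408, -0.099029), Y(Ω₂)=(-0.124846, 0.340329)
  term(m=+0) = (0.037506, 0.000000)   from Y*(Ω₁)=(0.991528, -0.000000), Y(Ω₂)=(0.037826, 0.000000)
  term(m=+1) = (0.049359, 0.030317)   from Y*(Ω₁)=(0.125408, -0.099029), Y(Ω₂)=(0.124846, 0.340329)
  term(m=+2) = (-0.000770, -0.001518)   from Y*(Ω₁)=(0.002889, -0.012119), Y(Ω₂)=(0.104193, -0.088330)
  term(m=+3) = (0.000015, -0.000186)   from Y*(Ω₁)=(-0.000258, -0.000556), Y(Ω₂)=(0.264762, 0.150192)
  term(m=+4) = (-0.000005, 0.000007)   from Y*(Ω₁)=(-0.000018, -0.000009), Y(Ω₂)=(0.071069, -0.428361)
  term(m=+5) = (0.000000, -0.000000)   from Y*(Ω₁)=(-0.000000, 0.000000), Y(Ω₂)=(-0.271781, 0.051476)
  term(m=+6) = (-0.000000, -0.000000)   from Y*(Ω₁)=(-0.000000, 0.000000), Y(Ω₂)=(0.048006, 0.080308)
Total Σ_m = (0.134705, 0.000000). Multiply by 0.966644: (0.130212, 0.000000). P_6(cos γ) = 0.130212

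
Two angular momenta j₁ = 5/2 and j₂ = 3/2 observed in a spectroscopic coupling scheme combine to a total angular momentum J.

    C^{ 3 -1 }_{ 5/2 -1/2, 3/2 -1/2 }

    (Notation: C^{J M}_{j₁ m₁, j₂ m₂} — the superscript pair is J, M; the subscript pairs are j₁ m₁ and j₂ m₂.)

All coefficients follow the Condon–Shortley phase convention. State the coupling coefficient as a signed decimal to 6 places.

+√(1/60) = +0.129099

triangle: 1!·4!·2!/8! = 48/40320
(j±m)!: 2!·3!·1!·2!·2!·4! = 1152
prefactor² = (2J+1)·Δ·N² = 48/5
  k=0: +1/(0!·1!·3!·1!·1!·1!) = 1/6
  k=1: −1/(1!·0!·2!·0!·2!·2!) = -1/8
Σ = 1/24  ⇒  CG² = 48/5·(1/24)² = 1/60
CG = +√(1/60) = +0.129099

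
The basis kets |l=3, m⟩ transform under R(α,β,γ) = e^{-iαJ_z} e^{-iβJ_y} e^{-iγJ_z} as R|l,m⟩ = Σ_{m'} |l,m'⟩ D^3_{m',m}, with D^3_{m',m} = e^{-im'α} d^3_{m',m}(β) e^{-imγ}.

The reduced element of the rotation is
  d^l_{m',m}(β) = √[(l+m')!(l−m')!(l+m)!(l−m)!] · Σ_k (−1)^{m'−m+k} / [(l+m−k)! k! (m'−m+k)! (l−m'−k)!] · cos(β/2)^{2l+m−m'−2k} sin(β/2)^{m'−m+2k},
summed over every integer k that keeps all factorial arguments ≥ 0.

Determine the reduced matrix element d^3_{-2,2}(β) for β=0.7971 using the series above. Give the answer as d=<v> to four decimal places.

d^3_{-2,2}(β=0.7971) via the finite sum:
Half-angle: c=0.921625, s=0.388082. N=√(1·120·120·1)=120.000000
The bounds max(0,m−m')=4 and min(l+m,l−m')=5 give 2 terms
  k=4: (−1)^0·120.0000/(24)·0.9216^2·0.3881^4 = +0.096333
  k=5: (−1)^1·120.0000/(120)·0.9216^0·0.3881^6 = -0.003416
d^3_{-2,2}(0.7971) = +0.096333 -0.003416 = +0.092917

d=0.0929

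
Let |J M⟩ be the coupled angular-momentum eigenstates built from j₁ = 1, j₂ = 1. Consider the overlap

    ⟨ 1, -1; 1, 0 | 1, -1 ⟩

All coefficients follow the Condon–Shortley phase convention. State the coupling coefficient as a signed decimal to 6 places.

-0.707107  (= −√(1/2))

triangle: 1!×1!×1!/4! = 1/24
(j±m)!: 0!×2!×1!×1!×0!×2! = 4
prefactor² = (2J+1)×Δ×N² = 1/2
  k=1: −1/(1!×0!×1!×0!×0!×1!) = -1
Σ = -1  ⇒  CG² = 1/2×(-1)² = 1/2
CG = −√(1/2) = -0.707107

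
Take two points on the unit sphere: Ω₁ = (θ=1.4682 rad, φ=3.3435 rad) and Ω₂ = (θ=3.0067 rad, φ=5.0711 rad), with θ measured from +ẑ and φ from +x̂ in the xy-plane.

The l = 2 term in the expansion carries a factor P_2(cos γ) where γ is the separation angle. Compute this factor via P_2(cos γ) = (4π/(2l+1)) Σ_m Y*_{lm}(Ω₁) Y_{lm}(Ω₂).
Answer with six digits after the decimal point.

-0.477536

Expand P_2 via completeness: Σ_{m} conj(Y_{2,m}) at Ω₁ times Y_{2,m} at Ω₂ —
  m=-2: Y*=(0.351480, 0.150186)  Y=(-0.005264, 0.004593)  product (-0.002540, 0.000824)
  m=-1: Y*=(-0.077107, -0.015783)  Y=(-0.036143, -0.096399)  product (0.001265, 0.008003)
  m=+0: Y*=(-0.305467, -0.000000)  Y=(0.613671, 0.000000)  product (-0.187456, -0.000000)
  m=+1: Y*=(0.077107, -0.015783)  Y=(0.036143, -0.096399)  product (0.001265, -0.008003)
  m=+2: Y*=(0.351480, -0.150186)  Y=(-0.005264, -0.004593)  product (-0.002540, -0.000824)
Total Σ_m = (-0.190005, 0.000000). Multiply by 2.513274: (-0.477536, 0.000000). P_2(cos γ) = -0.477536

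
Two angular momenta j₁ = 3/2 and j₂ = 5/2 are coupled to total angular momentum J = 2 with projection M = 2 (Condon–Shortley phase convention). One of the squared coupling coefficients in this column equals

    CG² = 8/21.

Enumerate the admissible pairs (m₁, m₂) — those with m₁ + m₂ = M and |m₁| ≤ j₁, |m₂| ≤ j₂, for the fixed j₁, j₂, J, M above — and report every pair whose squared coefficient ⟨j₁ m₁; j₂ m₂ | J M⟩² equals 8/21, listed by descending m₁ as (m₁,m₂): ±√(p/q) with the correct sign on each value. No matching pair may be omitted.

Admissible pairs with m₁+m₂ = M = 2: (-1/2,5/2), (1/2,3/2), (3/2,1/2)
  (m₁,m₂)=(3/2,1/2): CG² = 1/7, CG = +√(1/7)
  (m₁,m₂)=(1/2,3/2): CG² = 8/21, CG = −√(8/21)   ← matches the target
  (m₁,m₂)=(-1/2,5/2): CG² = 10/21, CG = +√(10/21)
Pairs with CG² = 8/21: (1/2,3/2): −√(8/21)

(1/2,3/2): −√(8/21)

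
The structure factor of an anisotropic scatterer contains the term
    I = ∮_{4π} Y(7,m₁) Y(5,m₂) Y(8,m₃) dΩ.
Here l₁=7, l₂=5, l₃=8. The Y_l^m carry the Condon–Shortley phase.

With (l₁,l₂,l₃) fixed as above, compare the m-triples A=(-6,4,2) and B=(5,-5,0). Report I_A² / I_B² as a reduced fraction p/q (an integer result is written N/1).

Same 7,5,8: normalisation and zero-m 3j drop out of the ratio.
A: Δ: 4! 10! 6! / 21! → 1/814773960; sum: t=3:−1/15676416000 t=4:+1/1045094400 = 1/1119744000; 3j²(7 5 8; -6 4 2) = Δ·Π!·Σ² = 28/4845  (sign +1)
B: Δ: 4! 10! 6! / 21! → 1/814773960; sum: t=0:+1/1393459200 = 1/1393459200; 3j²(7 5 8; 5 -5 0) = Δ·Π!·Σ² = 15/4199  (sign +1)
I_A²/I_B² = (28/4845)/(15/4199) = 364/225

364/225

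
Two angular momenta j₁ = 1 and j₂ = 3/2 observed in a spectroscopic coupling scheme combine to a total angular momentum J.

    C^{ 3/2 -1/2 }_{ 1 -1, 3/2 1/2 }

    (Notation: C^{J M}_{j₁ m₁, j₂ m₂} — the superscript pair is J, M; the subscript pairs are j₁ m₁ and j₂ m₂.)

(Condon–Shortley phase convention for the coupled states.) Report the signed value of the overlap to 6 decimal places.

j₁+j₂−J=1  J+j₁−j₂=1  J−j₁+j₂=2  j₁+j₂+J+1=5
(j₁±m₁, j₂±m₂, J±M) = (0,2,2,1,1,2)
P² = 8/15
sum k=1..1:
  [1] −1/1 = -1
S = -1
C² = P²·S² = 8/15 ; C = -0.730297

−√(8/15) ≈ -0.730297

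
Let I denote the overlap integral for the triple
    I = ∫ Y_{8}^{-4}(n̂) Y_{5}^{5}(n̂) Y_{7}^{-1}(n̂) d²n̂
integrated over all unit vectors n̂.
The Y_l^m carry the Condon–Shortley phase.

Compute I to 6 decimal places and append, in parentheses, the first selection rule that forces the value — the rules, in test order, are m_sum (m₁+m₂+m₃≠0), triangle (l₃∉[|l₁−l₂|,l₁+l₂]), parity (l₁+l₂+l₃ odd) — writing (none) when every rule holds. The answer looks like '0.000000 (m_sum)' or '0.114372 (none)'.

m-sum 0 ✓  L=20 even ✓  3≤7≤13 ✓
Π(2lᵢ+1) = 17×11×15 = 2805
triangle coeff Δ(8,5,7) = 1/814773960
Σ_t [1,5]: t=1:−1/87091200 t=2:+1/4976640 t=3:−1/2073600 t=4:+1/4976640 t=5:−1/87091200 = -1/9676800
(3j)²=360/46189 [(8 5 7; 0 0 0)], sign=+1
Σ_t [6,6]: t=6:+1/298598400 = 1/298598400
(3j)²=70/4199 [(8 5 7; -4 5 -1)], sign=+1
⇒ 4πI² = 378000/1037153
I = (+1)√(378000/1037153/(4π)) = 0.17030192
No selection rule forces the value: the integral is nonzero (none).

0.170302 (none)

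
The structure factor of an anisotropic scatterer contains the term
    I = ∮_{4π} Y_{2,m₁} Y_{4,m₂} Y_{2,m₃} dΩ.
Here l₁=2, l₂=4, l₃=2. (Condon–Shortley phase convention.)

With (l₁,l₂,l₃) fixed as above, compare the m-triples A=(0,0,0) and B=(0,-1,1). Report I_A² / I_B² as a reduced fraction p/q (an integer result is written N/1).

6/5

Shared (l₁,l₂,l₃)=(2,4,2): N and (l;000)² cancel in I_A²/I_B².
A: Δ = 4!·0!·4!/9! = 1/630; Racah Σ t=2..2: t=2:+1/16 = 1/16; ⇒ 3j(2 4 2; 0 0 0)² = 2/35, sgn +1
B: Δ = 4!·0!·4!/9! = 1/630; Racah Σ t=2..2: t=2:+1/24 = 1/24; ⇒ 3j(2 4 2; 0 -1 1)² = 1/21, sgn -1
I_A²/I_B² = (2/35)/(1/21) = 6/5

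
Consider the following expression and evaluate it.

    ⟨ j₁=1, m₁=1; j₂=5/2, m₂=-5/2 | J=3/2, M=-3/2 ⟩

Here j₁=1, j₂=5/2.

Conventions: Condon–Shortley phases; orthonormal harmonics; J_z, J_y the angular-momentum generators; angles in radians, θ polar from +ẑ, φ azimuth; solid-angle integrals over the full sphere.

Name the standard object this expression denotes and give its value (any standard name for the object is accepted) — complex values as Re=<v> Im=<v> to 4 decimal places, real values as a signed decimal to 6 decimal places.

This is a Clebsch–Gordan (vector-coupling) coefficient.
triangle: 2!·0!·3!/6! = 12/720
(j±m)!: 2!·0!·0!·5!·0!·3! = 1440
prefactor² = (2J+1)·Δ·N² = 96
  k=0: +1/(0!·2!·0!·0!·0!·3!) = 1/12
Σ = 1/12  ⇒  CG² = 96·(1/12)² = 2/3
CG = +√(2/3) = +0.816497

Clebsch–Gordan coefficient, +√(2/3) ≈ +0.816497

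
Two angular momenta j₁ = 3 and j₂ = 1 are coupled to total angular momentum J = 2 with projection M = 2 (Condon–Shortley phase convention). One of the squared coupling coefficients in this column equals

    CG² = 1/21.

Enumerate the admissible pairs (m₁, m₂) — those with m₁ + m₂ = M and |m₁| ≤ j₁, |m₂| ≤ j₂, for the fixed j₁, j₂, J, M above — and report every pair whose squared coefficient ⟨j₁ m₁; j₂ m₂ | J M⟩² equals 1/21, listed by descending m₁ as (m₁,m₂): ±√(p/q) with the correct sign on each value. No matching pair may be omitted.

Admissible pairs with m₁+m₂ = M = 2: (1,1), (2,0), (3,-1)
  (m₁,m₂)=(3,-1): CG² = 5/7, CG = +√(5/7)
  (m₁,m₂)=(2,0): CG² = 5/21, CG = −√(5/21)
  (m₁,m₂)=(1,1): CG² = 1/21, CG = +√(1/21)   ← matches the target
Pairs with CG² = 1/21: (1,1): +√(1/21)

(1,1): +√(1/21)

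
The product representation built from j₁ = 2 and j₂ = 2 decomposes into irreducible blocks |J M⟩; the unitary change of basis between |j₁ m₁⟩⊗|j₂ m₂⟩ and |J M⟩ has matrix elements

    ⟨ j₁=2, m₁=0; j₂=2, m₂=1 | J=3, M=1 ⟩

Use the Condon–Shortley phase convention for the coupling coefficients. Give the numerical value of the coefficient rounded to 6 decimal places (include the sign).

triangle: 1!*3!*3!/8! = 36/40320
(j±m)!: 2!*2!*3!*1!*4!*2! = 1152
prefactor² = (2J+1)*Δ*N² = 36/5
  k=0: +1/(0!*1!*2!*3!*1!*0!) = 1/12
  k=1: −1/(1!*0!*1!*2!*2!*1!) = -1/4
Σ = -1/6  ⇒  CG² = 36/5*(-1/6)² = 1/5
CG = −√(1/5) = -0.447214

-0.447214  (= −√(1/5))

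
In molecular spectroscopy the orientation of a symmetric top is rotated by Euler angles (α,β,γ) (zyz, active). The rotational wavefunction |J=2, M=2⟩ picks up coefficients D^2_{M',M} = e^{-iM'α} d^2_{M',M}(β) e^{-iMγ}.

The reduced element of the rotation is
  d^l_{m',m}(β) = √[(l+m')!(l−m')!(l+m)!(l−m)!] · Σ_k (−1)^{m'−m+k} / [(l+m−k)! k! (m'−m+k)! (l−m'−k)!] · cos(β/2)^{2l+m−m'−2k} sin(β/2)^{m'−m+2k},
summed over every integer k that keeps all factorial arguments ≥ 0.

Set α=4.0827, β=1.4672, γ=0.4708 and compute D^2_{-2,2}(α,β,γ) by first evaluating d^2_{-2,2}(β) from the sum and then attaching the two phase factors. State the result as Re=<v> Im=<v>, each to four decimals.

Re=0.1184 Im=0.1624

D^2_{-2,2}(4.0827,1.4672,0.4708) = e^{-i·-2·4.0827}·d^2_{-2,2}(1.4672)·e^{-i·2·0.4708}. Compute d first:
With c≡cos(β/2)=0.742769 and s≡sin(β/2)=0.669548, N=[1·24·24·1]^{1/2}=24.000000
The bounds max(0,m−m')=4 and min(l+m,l−m')=4 give 1 term
  k=4: (−1)^0·24.0000/(24)·0.7428^0·0.6695^4 = +0.200968
d^2_{-2,2}(1.4672) = +0.200968
Phases: e^{-i·(-2)·4.0827}=-0.306409+0.951900i, e^{-i·(2)·0.4708}=+0.588495-0.808501i ⇒ D=+0.118429+0.162366i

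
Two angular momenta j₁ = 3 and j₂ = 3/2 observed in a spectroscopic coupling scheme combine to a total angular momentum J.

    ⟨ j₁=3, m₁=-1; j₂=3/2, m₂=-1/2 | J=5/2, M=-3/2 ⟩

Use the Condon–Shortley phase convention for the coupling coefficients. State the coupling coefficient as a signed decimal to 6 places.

−√(7/20) ≈ -0.591608

√[6·2!4!1!/8! · 2!4!1!2!1!4!] = √(576/35)
  +(−1)^0/∏(0,2,4,1,0,0)! = 1/48  (running 1/48)
  +(−1)^1/∏(1,1,3,0,1,1)! = -1/6  (running -7/48)
⟨..|..⟩ = √(576/35)·(-7/48) = -0.591608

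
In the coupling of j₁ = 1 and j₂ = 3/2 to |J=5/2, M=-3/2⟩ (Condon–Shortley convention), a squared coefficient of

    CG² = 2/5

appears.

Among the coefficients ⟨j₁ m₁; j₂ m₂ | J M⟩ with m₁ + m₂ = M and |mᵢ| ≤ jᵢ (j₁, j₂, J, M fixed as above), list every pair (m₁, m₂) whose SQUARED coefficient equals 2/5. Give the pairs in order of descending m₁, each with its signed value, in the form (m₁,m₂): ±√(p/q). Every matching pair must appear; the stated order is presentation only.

(0,-3/2): +√(2/5)

Admissible pairs with m₁+m₂ = M = -3/2: (-1,-1/2), (0,-3/2)
  (m₁,m₂)=(0,-3/2): CG² = 2/5, CG = +√(2/5)   ← matches the target
  (m₁,m₂)=(-1,-1/2): CG² = 3/5, CG = +√(3/5)
Pairs with CG² = 2/5: (0,-3/2): +√(2/5)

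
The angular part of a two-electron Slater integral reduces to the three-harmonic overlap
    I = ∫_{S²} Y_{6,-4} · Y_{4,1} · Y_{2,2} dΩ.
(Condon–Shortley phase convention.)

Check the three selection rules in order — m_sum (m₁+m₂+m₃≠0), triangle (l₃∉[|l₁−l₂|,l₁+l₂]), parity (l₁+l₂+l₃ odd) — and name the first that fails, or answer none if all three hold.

m_sum

azimuthal sum: -4 + 1 + 2 = -1  ✗
2 ≤ 2 ≤ 10 (triangle on l)
L = 6 + 4 + 2 = 12 (even)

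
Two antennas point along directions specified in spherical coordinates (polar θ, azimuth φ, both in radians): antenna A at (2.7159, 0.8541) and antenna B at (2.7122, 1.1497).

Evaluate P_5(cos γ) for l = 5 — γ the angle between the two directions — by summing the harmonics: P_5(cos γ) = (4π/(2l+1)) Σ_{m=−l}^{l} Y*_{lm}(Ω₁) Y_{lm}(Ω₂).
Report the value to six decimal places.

0.890944

Summing Y*_{l m}(θ₁,φ₁)·Y_{l m}(θ₂,φ₂) over m ∈ [−5, 5]; prefactor 4π/(2·5+1) = 1.142397:
  m=-5: (-0.002384, -0.005038) × (0.004994, 0.002958) = (0.000003, -0.000032)  (running Σ = (0.000003, -0.000032))
  m=-4: (0.037414, 0.010548) × (0.004544, -0.039830) = (0.000590, -0.001442)  (running Σ = (0.000593, -0.001474))
  m=-3: (-0.131806, 0.086222) × (-0.153218, 0.048659) = (0.016000, -0.019624)  (running Σ = (0.016593, -0.021099))
  m=-2: (0.053662, -0.388080) × (0.263188, 0.294919) = (0.128575, -0.086312)  (running Σ = (0.145168, -0.107411))
  m=-1: (0.333267, 0.382521) × (0.205908, -0.459730) = (0.244478, -0.074449)  (running Σ = (0.389647, -0.181860))
  m=0: (-0.030081, -0.000000) × (-0.019836, 0.000000) = (0.000597, 0.000000)  (running Σ = (0.390243, -0.181860))
  m=1: (-0.333267, 0.382521) × (-0.205908, -0.459730) = (0.244478, 0.074449)  (running Σ = (0.634722, -0.107411))
  m=2: (0.053662, 0.388080) × (0.263188, -0.294919) = (0.128575, 0.086312)  (running Σ = (0.763297, -0.021099))
  m=3: (0.131806, 0.086222) × (0.153218, 0.048659) = (0.016000, 0.019624)  (running Σ = (0.779297, -0.001474))
  m=4: (0.037414, -0.010548) × (0.004544, 0.039830) = (0.000590, 0.001442)  (running Σ = (0.779887, -0.000032))
  m=5: (0.002384, -0.005038) × (-0.004994, 0.002958) = (0.000003, 0.000032)  (running Σ = (0.779890, 0.000000))
Accumulated sum (0.779890, 0.000000); after 4π/(2l+1) scaling, (0.890944, 0.000000) ⇒ P_5 = 0.890944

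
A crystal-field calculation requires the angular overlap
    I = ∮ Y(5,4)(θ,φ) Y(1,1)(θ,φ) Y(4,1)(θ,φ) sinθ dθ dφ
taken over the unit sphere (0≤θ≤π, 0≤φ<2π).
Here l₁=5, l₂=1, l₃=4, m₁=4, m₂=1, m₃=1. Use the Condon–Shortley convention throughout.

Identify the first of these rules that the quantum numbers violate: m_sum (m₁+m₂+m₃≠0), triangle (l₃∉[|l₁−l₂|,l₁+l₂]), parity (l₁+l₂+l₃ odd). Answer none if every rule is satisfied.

azimuthal sum: 4 + 1 + 1 = 6  ✗
4 ≤ 4 ≤ 6 (triangle on l)
L = 5 + 1 + 4 = 10 (even)

m_sum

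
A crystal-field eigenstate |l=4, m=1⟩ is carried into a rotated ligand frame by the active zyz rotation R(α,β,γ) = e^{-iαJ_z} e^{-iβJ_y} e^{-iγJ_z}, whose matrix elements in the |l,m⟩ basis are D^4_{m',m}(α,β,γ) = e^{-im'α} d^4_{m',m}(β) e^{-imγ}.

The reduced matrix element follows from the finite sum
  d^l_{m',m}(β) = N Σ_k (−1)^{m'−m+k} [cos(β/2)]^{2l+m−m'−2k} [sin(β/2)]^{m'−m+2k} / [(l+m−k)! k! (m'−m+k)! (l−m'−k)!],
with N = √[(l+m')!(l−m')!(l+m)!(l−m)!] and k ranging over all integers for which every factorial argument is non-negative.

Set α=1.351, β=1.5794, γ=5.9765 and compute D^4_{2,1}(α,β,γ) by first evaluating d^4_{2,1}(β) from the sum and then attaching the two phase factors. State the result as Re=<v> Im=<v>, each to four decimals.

Re=-0.1208 Im=-0.1117

Split into d^4_{2,1}(β=1.5794) × two z-phases.
c=cos(1.579400/2)=0.704058, s=sin(1.579400/2)=0.710142; N=√[720·2·120·6]=1018.233765
k∈{0,1,2} keeps every argument non-negative
  k=0: (−1)^1·1018.2338/(240)·0.7041^7·0.7101^1 = -0.258370
  k=1: (−1)^2·1018.2338/(48)·0.7041^5·0.7101^3 = +1.314272
  k=2: (−1)^3·1018.2338/(72)·0.7041^3·0.7101^5 = -0.891389
d^4_{2,1}(1.5794) = -0.258370 +1.314272 -0.891389 = +0.164513
Phases: e^{-i·(2)·1.3510}=-0.904925-0.425571i, e^{-i·(1)·5.9765}=+0.953340+0.301900i ⇒ D=-0.120789-0.111690i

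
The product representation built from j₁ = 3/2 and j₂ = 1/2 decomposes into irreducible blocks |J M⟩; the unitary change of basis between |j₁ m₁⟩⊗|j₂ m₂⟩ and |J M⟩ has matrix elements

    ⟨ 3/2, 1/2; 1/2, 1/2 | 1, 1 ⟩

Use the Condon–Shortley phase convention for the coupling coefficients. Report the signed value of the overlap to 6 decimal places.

√[3·1!2!0!/4! · 2!1!1!0!2!0!] = √(1)
  +(−1)^1/∏(1,0,0,0,2,0)! = -1/2  (running -1/2)
⟨..|..⟩ = √(1)·(-1/2) = -0.500000

-0.500000  (= −√(1/4))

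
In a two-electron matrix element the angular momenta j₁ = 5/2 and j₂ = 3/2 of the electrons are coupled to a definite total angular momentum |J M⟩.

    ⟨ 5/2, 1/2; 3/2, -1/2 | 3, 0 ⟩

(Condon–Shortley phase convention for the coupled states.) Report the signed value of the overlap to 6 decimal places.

√[7·1!4!2!/8! · 3!2!1!2!3!3!] = √(36/5)
  +(−1)^0/∏(0,1,2,1,2,1)! = 1/4  (running 1/4)
  +(−1)^1/∏(1,0,1,0,3,2)! = -1/12  (running 1/6)
⟨..|..⟩ = √(36/5)·(1/6) = +0.447214

+0.447214  (= +√(1/5))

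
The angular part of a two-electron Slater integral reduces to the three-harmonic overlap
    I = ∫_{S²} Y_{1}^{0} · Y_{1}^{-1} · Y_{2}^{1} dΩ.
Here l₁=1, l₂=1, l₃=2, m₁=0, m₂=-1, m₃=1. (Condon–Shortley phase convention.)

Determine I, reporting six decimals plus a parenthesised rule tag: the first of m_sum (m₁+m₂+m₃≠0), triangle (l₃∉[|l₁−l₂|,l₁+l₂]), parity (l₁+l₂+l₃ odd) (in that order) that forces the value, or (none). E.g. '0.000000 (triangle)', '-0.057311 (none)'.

Rules hold: Σm=0, L=4 even, 0≤2≤2.
N = 3·3·5 = 45
Δ = 0!·2!·2!/5! = 1/30
Racah Σ t=0..0: t=0:+1/1 = 1/1
⇒ 3j(1 1 2; 0 0 0)² = 2/15, sgn +1
Racah Σ t=0..0: t=0:+1/2 = 1/2
⇒ 3j(1 1 2; 0 -1 1)² = 1/10, sgn -1
4πI² = N·(3j₀)²·(3jₘ)² = 3/5
I = -1·√(0.6/4π) = -0.21850969
No selection rule forces the value: the integral is nonzero (none).

-0.218510 (none)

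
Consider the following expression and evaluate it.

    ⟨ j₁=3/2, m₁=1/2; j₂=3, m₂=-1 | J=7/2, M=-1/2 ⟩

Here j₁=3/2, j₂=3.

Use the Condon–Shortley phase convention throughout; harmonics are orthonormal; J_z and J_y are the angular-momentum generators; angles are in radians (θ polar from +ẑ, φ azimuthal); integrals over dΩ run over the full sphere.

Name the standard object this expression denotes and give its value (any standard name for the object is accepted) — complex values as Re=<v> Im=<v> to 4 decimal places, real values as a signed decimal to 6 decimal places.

Clebsch–Gordan coefficient, +√(2/7) ≈ +0.534522

This is a Clebsch–Gordan (vector-coupling) coefficient.
j₁+j₂−J=1  J+j₁−j₂=2  J−j₁+j₂=5  j₁+j₂+J+1=9
(j₁±m₁, j₂±m₂, J±M) = (2,1,2,4,3,4)
P² = 512/7
sum k=0..1:
  [0] +1/12 = 1/12
  [1] −1/48 = -1/48
S = 1/16
C² = P²·S² = 2/7 ; C = +0.534522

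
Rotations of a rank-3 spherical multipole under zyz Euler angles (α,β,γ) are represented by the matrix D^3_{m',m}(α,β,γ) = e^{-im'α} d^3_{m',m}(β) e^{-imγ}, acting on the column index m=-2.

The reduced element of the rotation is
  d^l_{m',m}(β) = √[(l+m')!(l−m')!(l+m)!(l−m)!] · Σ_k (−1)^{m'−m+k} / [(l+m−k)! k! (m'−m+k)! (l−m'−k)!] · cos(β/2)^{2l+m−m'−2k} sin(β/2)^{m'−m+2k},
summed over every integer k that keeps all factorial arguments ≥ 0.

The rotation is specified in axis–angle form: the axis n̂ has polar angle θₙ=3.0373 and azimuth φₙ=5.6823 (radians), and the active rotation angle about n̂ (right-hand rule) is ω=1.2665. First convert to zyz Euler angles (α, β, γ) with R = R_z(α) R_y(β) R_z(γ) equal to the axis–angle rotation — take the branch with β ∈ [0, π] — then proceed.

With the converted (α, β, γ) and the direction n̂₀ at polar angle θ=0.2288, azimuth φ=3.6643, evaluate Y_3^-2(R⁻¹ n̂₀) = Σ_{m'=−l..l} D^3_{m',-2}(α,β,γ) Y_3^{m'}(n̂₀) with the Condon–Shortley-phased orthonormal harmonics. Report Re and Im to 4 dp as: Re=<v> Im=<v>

Re=-0.0082 Im=0.0090

Axis–angle → zyz. n̂ = (sinθₙcosφₙ, sinθₙsinφₙ, cosθₙ) = (+0.085868, -0.058857, -0.994566), ω = 1.2665.
R = I cosω + sinω [n̂]ₓ + (1−cosω) n̂n̂ᵀ gives
  R = [+0.304786, +0.945334, -0.115967; -0.952414, +0.302048, -0.040925; -0.003660, +0.122922, +0.992410]
β = atan2(√(R₁₃²+R₂₃²), R₃₃) = 0.123288; α = atan2(R₂₃, R₁₃) mod 2π = 3.480851; γ = atan2(R₃₂, −R₃₁) mod 2π = 1.541029
Need the full column D^3_{m',-2} for m'=−3..3 at α=3.4809, β=0.1233, γ=1.5410.
cos(β/2)=0.998101, sin(β/2)=0.061605
d^3_{-3,-2}: single k=1 term ⇒ +0.149474;  D = +0.085942+0.122296i
d^3_{-2,-2}: k∈[0..1] ⇒ +0.988658 -0.018832 = +0.969825;  D = -0.789894-0.562697i
d^3_{-1,-2}: k∈[0..1] ⇒ -0.192970 +0.001470 = -0.191499;  D = -0.184056-0.052871i
d^3_{0,-2}: k∈[0..1] ⇒ +0.020630 -0.000079 = +0.020551;  D = -0.020515+0.001223i
d^3_{1,-2}: k∈[0..1] ⇒ -0.001470 +0.000003 = -0.001467;  D = -0.001352+0.000570i
d^3_{2,-2}: k∈[0..1] ⇒ +0.000072 -0.000000 = +0.000072;  D = -0.000053+0.000048i
d^3_{3,-2}: single k=0 term ⇒ -0.000002;  D = -0.000001+0.000002i
Y_3^{m'}(θ=0.2288,φ=3.6643) and Σ D·Y over m':
  (+0.0859+0.1223i)·(-0.0000+0.0049i)  (-0.7899-0.5627i)·(+0.0257-0.0443i)  (-0.1841-0.0529i)·(-0.2377+0.1370i)  (-0.0205+0.0012i)·(+0.6334+0.0000i)  (-0.0014+0.0006i)·(+0.2377+0.1370i)  (-0.0001+0.0000i)·(+0.0257+0.0443i)  (-0.0000+0.0000i)·(+0.0000+0.0049i)
Y_3^-2(R⁻¹ n̂) = -0.008211+0.009040i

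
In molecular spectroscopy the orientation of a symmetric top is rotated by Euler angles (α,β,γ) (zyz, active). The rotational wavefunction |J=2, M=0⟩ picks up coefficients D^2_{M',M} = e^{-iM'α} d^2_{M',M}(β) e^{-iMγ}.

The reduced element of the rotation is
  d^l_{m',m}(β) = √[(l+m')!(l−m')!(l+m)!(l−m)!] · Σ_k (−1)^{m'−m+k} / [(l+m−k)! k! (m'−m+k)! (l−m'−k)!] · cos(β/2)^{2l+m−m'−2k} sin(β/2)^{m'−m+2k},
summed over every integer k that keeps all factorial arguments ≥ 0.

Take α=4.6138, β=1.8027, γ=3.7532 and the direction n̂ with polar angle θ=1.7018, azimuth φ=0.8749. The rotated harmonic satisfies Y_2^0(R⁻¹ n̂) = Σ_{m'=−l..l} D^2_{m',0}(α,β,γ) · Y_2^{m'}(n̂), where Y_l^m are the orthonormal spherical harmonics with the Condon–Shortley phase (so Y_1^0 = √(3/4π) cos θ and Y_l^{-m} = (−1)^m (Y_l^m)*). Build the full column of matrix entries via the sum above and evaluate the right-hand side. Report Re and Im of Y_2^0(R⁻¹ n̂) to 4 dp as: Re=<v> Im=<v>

Need the full column D^2_{m',0} for m'=−2..2 at α=4.6138, β=1.8027, γ=3.7532.
cos(β/2)=0.620552, sin(β/2)=0.784165
d^2_{-2,0}: single k=2 term ⇒ +0.580026;  D = -0.568787+0.113629i
d^2_{-1,0}: k∈[1..2] ⇒ +0.459005 -0.732954 = -0.273949;  D = +0.026965+0.272618i
d^2_{0,0}: k∈[0..2] ⇒ +0.148290 -0.947178 +0.378121 = -0.420767;  D = -0.420767+0.000000i
d^2_{1,0}: k∈[0..1] ⇒ -0.459005 +0.732954 = +0.273949;  D = -0.026965+0.272618i
d^2_{2,0}: single k=0 term ⇒ +0.580026;  D = -0.568787-0.113629i
Y_2^{m'}(θ=1.7018,φ=0.8749) and Σ D·Y over m':
  (-0.5688+0.1136i)·(-0.0676-0.3736i)  (+0.0270+0.2726i)·(-0.0641+0.0768i)  (-0.4208+0.0000i)·(-0.2992+0.0000i)  (-0.0270+0.2726i)·(+0.0641+0.0768i)  (-0.5688-0.1136i)·(-0.0676+0.3736i)
Y_2^0(R⁻¹ n̂) = +0.242395+0.000000i

Re=0.2424 Im=0.0000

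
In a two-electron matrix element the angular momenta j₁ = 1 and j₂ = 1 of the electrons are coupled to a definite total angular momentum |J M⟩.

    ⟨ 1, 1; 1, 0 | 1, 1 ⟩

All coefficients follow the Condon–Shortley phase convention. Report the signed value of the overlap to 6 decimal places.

√[3·1!1!1!/4! · 2!0!1!1!2!0!] = √(1/2)
  +(−1)^0/∏(0,1,0,1,1,0)! = 1  (running 1)
⟨..|..⟩ = √(1/2)·(1) = +0.707107

+√(1/2) = +0.707107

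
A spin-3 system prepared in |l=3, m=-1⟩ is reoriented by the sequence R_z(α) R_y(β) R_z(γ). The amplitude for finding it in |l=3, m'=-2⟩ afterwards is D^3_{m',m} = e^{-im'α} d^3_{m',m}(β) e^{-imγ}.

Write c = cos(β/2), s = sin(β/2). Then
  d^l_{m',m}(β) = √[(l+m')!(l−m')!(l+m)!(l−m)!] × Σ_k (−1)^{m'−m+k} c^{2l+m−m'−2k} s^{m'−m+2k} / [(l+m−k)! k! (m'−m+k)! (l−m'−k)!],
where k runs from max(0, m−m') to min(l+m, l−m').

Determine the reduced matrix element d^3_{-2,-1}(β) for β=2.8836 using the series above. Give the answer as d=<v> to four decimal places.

d=-0.0130

d^3_{-2,-1}(β=2.8836) via the finite sum:
Half-angle: c=0.128639, s=0.991692. N=√(1·120·2·24)=75.894664
Admissible k: 1..2 (factorial args all ≥0)
  k=1: (−1)^0·75.8947/(24)·0.1286^5·0.9917^1 = +0.000110
  k=2: (−1)^1·75.8947/(12)·0.1286^3·0.9917^3 = -0.013130
d^3_{-2,-1}(2.8836) = +0.000110 -0.013130 = -0.013020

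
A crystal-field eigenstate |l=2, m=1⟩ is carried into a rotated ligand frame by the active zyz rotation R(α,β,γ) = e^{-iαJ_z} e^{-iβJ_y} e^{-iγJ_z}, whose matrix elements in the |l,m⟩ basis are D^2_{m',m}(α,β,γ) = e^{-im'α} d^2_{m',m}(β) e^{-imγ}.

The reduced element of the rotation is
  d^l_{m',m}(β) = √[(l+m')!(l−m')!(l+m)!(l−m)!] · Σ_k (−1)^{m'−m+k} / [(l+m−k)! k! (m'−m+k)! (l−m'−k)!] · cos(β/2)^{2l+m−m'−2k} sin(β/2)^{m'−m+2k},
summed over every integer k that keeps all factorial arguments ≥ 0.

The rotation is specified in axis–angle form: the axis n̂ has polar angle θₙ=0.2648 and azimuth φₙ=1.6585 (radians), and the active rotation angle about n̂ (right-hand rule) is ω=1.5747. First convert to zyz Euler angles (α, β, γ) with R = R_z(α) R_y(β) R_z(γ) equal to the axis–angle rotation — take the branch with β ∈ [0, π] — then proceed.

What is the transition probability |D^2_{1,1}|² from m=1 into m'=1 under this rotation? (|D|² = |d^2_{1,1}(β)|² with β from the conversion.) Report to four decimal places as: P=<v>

P=0.6936

Axis–angle → zyz. n̂ = (sinθₙcosφₙ, sinθₙsinφₙ, cosθₙ) = (-0.022924, +0.260710, +0.965145), ω = 1.5747.
R = I cosω + sinω [n̂]ₓ + (1−cosω) n̂n̂ᵀ gives
  R = [-0.003376, -0.971137, +0.238497; +0.959138, +0.064332, +0.275529; -0.282920, +0.229682, +0.931237]
β = atan2(√(R₁₃²+R₂₃²), R₃₃) = 0.373003; α = atan2(R₂₃, R₁₃) mod 2π = 0.857318; γ = atan2(R₃₂, −R₃₁) mod 2π = 0.681910
D^2_{1,1}(0.8573,0.3730,0.6819) = e^{-i·1·0.8573}·d^2_{1,1}(0.3730)·e^{-i·1·0.6819}. Compute d first:
c=cos(0.373003/2)=0.982659, s=sin(0.373003/2)=0.185422; N=√[6·1·6·1]=6.000000
The bounds max(0,m−m')=0 and min(l+m,l−m')=1 give 2 terms
  k=0: (−1)^0·6.0000/(6)·0.9827^4·0.1854^0 = +0.932419
  k=1: (−1)^1·6.0000/(2)·0.9827^2·0.1854^2 = -0.099598
d^2_{1,1}(0.3730) = +0.932419 -0.099598 = +0.832821
|D^2_{1,1}|² = |d^2_{1,1}(β)|² = (+0.832821)² = 0.693591 (the z-rotation phases have unit modulus)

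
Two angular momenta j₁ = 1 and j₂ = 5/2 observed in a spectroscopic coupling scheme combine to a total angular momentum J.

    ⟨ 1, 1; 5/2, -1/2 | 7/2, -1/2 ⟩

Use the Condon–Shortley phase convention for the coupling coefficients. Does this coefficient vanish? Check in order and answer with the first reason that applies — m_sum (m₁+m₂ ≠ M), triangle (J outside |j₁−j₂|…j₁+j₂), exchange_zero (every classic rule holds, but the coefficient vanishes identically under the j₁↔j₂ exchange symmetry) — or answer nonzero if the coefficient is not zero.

m-sum: m₁+m₂ = 1+(-1/2) = 1/2, M = -1/2  ✗ ⇒ coefficient is 0

m_sum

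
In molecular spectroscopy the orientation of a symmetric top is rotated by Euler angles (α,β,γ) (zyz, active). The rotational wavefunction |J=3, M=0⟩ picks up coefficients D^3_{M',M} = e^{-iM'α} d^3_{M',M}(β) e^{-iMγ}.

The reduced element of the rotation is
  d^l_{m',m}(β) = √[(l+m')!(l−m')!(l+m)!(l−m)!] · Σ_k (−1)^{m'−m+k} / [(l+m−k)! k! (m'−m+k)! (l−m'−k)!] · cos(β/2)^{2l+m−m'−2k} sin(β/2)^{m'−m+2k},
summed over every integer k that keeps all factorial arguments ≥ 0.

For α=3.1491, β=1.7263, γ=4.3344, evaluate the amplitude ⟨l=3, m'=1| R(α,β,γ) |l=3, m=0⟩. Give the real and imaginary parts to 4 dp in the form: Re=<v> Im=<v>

Re=-0.3765 Im=0.0028

D^3_{1,0}(3.1491,1.7263,4.3344) = e^{-i·1·3.1491}·d^3_{1,0}(1.7263)·e^{-i·0·4.3344}. Compute d first:
c=cos(1.726300/2)=0.650047, s=sin(1.726300/2)=0.759894; N=√[24·2·6·6]=41.569219
k∈{0,1,2} keeps every argument non-negative
  k=0: (−1)^1·41.5692/(12)·0.6500^5·0.7599^1 = -0.305540
  k=1: (−1)^2·41.5692/(4)·0.6500^3·0.7599^3 = +1.252579
  k=2: (−1)^3·41.5692/(12)·0.6500^1·0.7599^5 = -0.570559
d^3_{1,0}(1.7263) = -0.305540 +1.252579 -0.570559 = +0.376481
Phases: e^{-i·(1)·3.1491}=-0.999972+0.007507i, e^{-i·(0)·4.3344}=+1.000000+0.000000i ⇒ D=-0.376470+0.002826i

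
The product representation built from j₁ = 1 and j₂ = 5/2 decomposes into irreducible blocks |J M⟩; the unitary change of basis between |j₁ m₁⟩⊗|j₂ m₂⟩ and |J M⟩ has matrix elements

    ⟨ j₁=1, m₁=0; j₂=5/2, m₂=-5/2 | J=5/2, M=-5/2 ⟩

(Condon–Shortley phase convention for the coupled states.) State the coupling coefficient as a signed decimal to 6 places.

+√(5/7) = +0.845154

j₁+j₂−J=1  J+j₁−j₂=1  J−j₁+j₂=4  j₁+j₂+J+1=7
(j₁±m₁, j₂±m₂, J±M) = (1,1,0,5,0,5)
P² = 2880/7
sum k=0..0:
  [0] +1/24 = 1/24
S = 1/24
C² = P²·S² = 5/7 ; C = +0.845154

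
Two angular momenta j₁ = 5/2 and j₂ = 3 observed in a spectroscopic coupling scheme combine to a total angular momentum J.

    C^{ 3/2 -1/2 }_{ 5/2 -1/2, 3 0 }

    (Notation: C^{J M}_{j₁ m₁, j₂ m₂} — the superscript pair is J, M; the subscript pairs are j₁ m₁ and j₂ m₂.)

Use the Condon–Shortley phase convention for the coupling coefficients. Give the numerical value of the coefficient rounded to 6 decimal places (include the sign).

√[4·4!1!2!/8! · 2!3!3!3!1!2!] = √(144/35)
  +(−1)^2/∏(2,2,1,1,0,1)! = 1/4  (running 1/4)
  +(−1)^3/∏(3,1,0,0,1,2)! = -1/12  (running 1/6)
⟨..|..⟩ = √(144/35)·(1/6) = +0.338062

+√(4/35) = +0.338062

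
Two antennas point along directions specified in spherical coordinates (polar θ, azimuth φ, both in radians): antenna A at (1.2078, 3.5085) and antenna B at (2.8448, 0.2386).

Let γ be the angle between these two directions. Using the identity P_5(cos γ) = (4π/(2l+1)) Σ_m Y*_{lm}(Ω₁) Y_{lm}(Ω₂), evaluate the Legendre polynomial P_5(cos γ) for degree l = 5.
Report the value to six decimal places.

0.178929

Term-by-term m-sum for l=5 (normalisation 4π/11 = 1.142397):
  [-5]  conj(Y_{5,-5})(Ω₁) = +0.086388-0.319918i ; Y_{5,-5}(Ω₂) = +0.000366-0.000923i ; Δ = -0.000264-0.000197i
  [-4]  conj(Y_{5,-4})(Ω₁) = +0.040990+0.395906i ; Y_{5,-4}(Ω₂) = -0.005936+0.008378i ; Δ = -0.003560-0.002007i
  [-3]  conj(Y_{5,-3})(Ω₁) = -0.017246-0.033945i ; Y_{5,-3}(Ω₂) = +0.047210-0.041057i ; Δ = -0.002208-0.000894i
  [-2]  conj(Y_{5,-2})(Ω₁) = -0.242828-0.218985i ; Y_{5,-2}(Ω₂) = -0.214667+0.110995i ; Δ = +0.076433+0.020056i
  [-1]  conj(Y_{5,-1})(Ω₁) = +0.120540+0.046325i ; Y_{5,-1}(Ω₂) = +0.524132-0.127486i ; Δ = +0.069085+0.008913i
  [+0]  conj(Y_{5,0})(Ω₁) = +0.297988-0.000000i ; Y_{5,0}(Ω₂) = -0.410577+0.000000i ; Δ = -0.122347+0.000000i
  [+1]  conj(Y_{5,1})(Ω₁) = -0.120540+0.046325i ; Y_{5,1}(Ω₂) = -0.524132-0.127486i ; Δ = +0.069085-0.008913i
  [+2]  conj(Y_{5,2})(Ω₁) = -0.242828+0.218985i ; Y_{5,2}(Ω₂) = -0.214667-0.110995i ; Δ = +0.076433-0.020056i
  [+3]  conj(Y_{5,3})(Ω₁) = +0.017246-0.033945i ; Y_{5,3}(Ω₂) = -0.047210-0.041057i ; Δ = -0.002208+0.000894i
  [+4]  conj(Y_{5,4})(Ω₁) = +0.040990-0.395906i ; Y_{5,4}(Ω₂) = -0.005936-0.008378i ; Δ = -0.003560+0.002007i
  [+5]  conj(Y_{5,5})(Ω₁) = -0.086388-0.319918i ; Y_{5,5}(Ω₂) = -0.000366-0.000923i ; Δ = -0.000264+0.000197i
Total Σ_m = +0.156626+0.000000i. Multiply by 1.142397: +0.178929+0.000000i. P_5(cos γ) = 0.178929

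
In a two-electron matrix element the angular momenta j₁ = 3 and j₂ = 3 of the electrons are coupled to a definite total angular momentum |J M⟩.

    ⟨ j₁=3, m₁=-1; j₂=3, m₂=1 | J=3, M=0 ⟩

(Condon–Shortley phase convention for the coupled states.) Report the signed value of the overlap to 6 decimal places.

j₁+j₂−J=3  J+j₁−j₂=3  J−j₁+j₂=3  j₁+j₂+J+1=10
(j₁±m₁, j₂±m₂, J±M) = (2,4,4,2,3,3)
P² = 864/25
sum k=1..3:
  [1] −1/72 = -1/72
  [2] +1/8 = 1/8
  [3] −1/24 = -1/24
S = 5/72
C² = P²·S² = 1/6 ; C = +0.408248

+0.408248  (= +√(1/6))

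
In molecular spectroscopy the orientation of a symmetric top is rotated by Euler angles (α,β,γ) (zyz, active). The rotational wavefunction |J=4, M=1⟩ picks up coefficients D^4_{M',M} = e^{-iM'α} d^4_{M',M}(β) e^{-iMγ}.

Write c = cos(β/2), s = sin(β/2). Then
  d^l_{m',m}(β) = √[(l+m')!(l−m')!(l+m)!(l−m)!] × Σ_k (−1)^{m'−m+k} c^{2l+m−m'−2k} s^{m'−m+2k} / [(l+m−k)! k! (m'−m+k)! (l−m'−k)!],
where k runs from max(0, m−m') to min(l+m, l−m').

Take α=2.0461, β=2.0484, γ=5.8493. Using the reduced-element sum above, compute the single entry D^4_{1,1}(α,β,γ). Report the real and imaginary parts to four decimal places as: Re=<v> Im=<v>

D^4_{1,1}(2.0461,2.0484,5.8493) = e^{-i·1·2.0461}·d^4_{1,1}(2.0484)·e^{-i·1·5.8493}. Compute d first:
Half-angle: c=0.519782, s=0.854299. N=√(120·6·120·6)=720.000000
Admissible k: 0..3 (factorial args all ≥0)
  k=0: (−1)^0·720.0000/(720)·0.5198^8·0.8543^0 = +0.005328
  k=1: (−1)^1·720.0000/(48)·0.5198^6·0.8543^2 = -0.215894
  k=2: (−1)^2·720.0000/(24)·0.5198^4·0.8543^4 = +1.166398
  k=3: (−1)^3·720.0000/(72)·0.5198^2·0.8543^6 = -1.050271
d^4_{1,1}(2.0484) = +0.005328 -0.215894 +1.166398 -1.050271 = -0.094440
D = (-0.457608-0.889154i)·(-0.094440)·(+0.907339+0.420399i) = +0.003910+0.094359i

Re=0.0039 Im=0.0944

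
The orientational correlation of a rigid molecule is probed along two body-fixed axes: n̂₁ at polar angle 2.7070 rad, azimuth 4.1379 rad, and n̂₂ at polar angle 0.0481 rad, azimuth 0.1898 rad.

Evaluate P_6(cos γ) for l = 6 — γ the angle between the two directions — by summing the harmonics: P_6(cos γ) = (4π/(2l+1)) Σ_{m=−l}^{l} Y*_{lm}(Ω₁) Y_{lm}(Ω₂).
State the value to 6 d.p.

Term-by-term m-sum for l=6 (normalisation 4π/13 = 0.966644):
  term(m=-6) = +0.000000-0.000000i   from Y*(Ω₁)=+0.002567-0.000809i, Y(Ω₂)=+0.000000-0.000000i
  term(m=-5) = -0.000000-0.000000i   from Y*(Ω₁)=+0.005341-0.019361i, Y(Ω₂)=+0.000000-0.000000i
  term(m=-4) = -0.000002-0.000000i   from Y*(Ω₁)=-0.060000-0.067430i, Y(Ω₂)=+0.000014-0.000013i
  term(m=-3) = -0.000115+0.000102i   from Y*(Ω₁)=-0.263702+0.040575i, Y(Ω₂)=+0.000486-0.000311i
  term(m=-2) = -0.000249+0.005885i   from Y*(Ω₁)=-0.201590+0.449220i, Y(Ω₂)=+0.011112-0.004433i
  term(m=-1) = +0.045283+0.047237i   from Y*(Ω₁)=+0.227006+0.350686i, Y(Ω₂)=+0.153828-0.029552i
  term(m=+0) = -0.201272-0.000000i   from Y*(Ω₁)=-0.202784-0.000000i, Y(Ω₂)=+0.992546+0.000000i
  term(m=+1) = +0.045283-0.047237i   from Y*(Ω₁)=-0.227006+0.350686i, Y(Ω₂)=-0.153828-0.029552i
  term(m=+2) = -0.000249-0.005885i   from Y*(Ω₁)=-0.201590-0.449220i, Y(Ω₂)=+0.011112+0.004433i
  term(m=+3) = -0.000115-0.000102i   from Y*(Ω₁)=+0.263702+0.040575i, Y(Ω₂)=-0.000486-0.000311i
  term(m=+4) = -0.000002+0.000000i   from Y*(Ω₁)=-0.060000+0.067430i, Y(Ω₂)=+0.000014+0.000013i
  term(m=+5) = -0.000000+0.000000i   from Y*(Ω₁)=-0.005341-0.019361i, Y(Ω₂)=-0.000000-0.000000i
  term(m=+6) = +0.000000+0.000000i   from Y*(Ω₁)=+0.002567+0.000809i, Y(Ω₂)=+0.000000+0.000000i
Σ over m = -0.111437+0.000000i; ×(4π/13) → -0.107720+0.000000i. Real part: -0.107720

-0.107720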